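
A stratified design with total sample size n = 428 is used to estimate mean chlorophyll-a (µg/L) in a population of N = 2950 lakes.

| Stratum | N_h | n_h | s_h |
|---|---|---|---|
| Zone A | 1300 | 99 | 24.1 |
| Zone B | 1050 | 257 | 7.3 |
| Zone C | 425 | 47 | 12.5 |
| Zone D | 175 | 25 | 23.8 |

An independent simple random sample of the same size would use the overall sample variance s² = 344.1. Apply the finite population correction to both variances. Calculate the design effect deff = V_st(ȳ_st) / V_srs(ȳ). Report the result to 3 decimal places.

V̂(ȳ_st) = Σ W_h² (1 − n_h/N_h) s_h²/n_h, with W_h = N_h/N and N = 2950:
  stratum Zone A: (1300/2950)²·(1 − 99/1300)·24.1²/99 = 1.05255
  stratum Zone B: (1050/2950)²·(1 − 257/1050)·7.3²/257 = 0.0198395
  stratum Zone C: (425/2950)²·(1 − 47/425)·12.5²/47 = 0.0613704
  stratum Zone D: (175/2950)²·(1 − 25/175)·23.8²/25 = 0.0683438
V_st = 1.2021
V_srs = (1 − 428/2950)·344.1/428 = 0.687328
deff = V_st / V_srs = 1.2021/0.687328 = 1.7489

deff ≈ 1.749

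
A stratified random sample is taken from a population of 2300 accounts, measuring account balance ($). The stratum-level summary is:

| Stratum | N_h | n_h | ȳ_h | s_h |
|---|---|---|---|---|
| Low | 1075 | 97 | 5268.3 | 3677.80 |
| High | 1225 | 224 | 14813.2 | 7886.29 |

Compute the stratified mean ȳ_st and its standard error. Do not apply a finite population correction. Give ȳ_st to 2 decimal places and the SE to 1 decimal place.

ȳ_st = Σ W_h ȳ_h = (1075·5268.3 + 1225·14813.2)/2300 = 10351.99674
V̂(ȳ_st) = Σ W_h² s_h²/n_h, with W_h = N_h/N and N = 2300:
  stratum Low: (1075/2300)²·3677.80²/97 = 30462.5
  stratum High: (1225/2300)²·7886.29²/224 = 78761.5
V̂(ȳ_st) = 109224
SE(ȳ_st) = √109224 = 330.491

ȳ_st ≈ 10352.00, SE ≈ 330.5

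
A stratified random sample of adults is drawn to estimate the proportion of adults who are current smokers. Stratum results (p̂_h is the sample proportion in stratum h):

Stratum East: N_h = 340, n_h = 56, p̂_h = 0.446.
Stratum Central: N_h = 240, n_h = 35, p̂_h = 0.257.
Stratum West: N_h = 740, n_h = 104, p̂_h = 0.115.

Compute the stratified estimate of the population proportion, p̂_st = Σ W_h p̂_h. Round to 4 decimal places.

N = 1320; stratum weights W_h = N_h/N.
p̂_st = Σ W_h p̂_h = (340·0.446 + 240·0.257 + 740·0.115)/1320 = 0.22608

p̂_st ≈ 0.2261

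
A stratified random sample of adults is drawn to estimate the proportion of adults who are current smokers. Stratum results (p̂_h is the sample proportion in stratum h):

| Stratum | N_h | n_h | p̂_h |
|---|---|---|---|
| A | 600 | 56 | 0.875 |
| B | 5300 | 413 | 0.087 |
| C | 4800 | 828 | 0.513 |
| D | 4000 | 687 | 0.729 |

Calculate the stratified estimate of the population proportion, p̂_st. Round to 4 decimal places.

p̂_st ≈ 0.4330

N = 14700; stratum weights W_h = N_h/N.
p̂_st = Σ W_h p̂_h = (600·0.875 + 5300·0.087 + 4800·0.513 + 4000·0.729)/14700 = 0.43296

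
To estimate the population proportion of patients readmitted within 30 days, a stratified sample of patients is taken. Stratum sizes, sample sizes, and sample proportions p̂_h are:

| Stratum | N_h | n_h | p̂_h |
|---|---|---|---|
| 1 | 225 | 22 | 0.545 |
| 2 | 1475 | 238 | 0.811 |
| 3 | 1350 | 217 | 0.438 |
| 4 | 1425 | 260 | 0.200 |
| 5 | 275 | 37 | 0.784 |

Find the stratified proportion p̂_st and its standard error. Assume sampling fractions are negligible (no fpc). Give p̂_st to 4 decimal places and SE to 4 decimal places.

N = 4750; stratum weights W_h = N_h/N.
p̂_st = Σ W_h p̂_h = (225·0.545 + 1475·0.811 + 1350·0.438 + 1425·0.200 + 275·0.784)/4750 = 0.50753
V̂(p̂_st) = Σ W_h² p̂_h(1−p̂_h)/(n_h−1):
  stratum 1: (225/4750)²·0.545·0.455/21 = 2.64952e-05
  stratum 2: (1475/4750)²·0.811·0.189/237 = 6.23636e-05
  stratum 3: (1350/4750)²·0.438·0.562/216 = 9.20528e-05
  stratum 4: (1425/4750)²·0.200·0.800/259 = 5.55985e-05
  stratum 5: (275/4750)²·0.784·0.216/36 = 1.57669e-05
V̂(p̂_st) = 0.000252277; SE = √V̂ = 0.0158832

p̂_st ≈ 0.5075, SE ≈ 0.0159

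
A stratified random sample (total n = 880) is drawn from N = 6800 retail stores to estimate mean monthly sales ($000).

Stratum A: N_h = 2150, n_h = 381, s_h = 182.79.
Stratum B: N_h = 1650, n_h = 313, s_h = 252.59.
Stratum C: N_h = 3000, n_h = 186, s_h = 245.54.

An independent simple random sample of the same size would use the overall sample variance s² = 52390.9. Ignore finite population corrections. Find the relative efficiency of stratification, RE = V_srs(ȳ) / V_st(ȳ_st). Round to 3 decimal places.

V̂(ȳ_st) = Σ W_h² s_h²/n_h, with W_h = N_h/N and N = 6800:
  stratum A: (2150/6800)²·182.79²/381 = 8.76676
  stratum B: (1650/6800)²·252.59²/313 = 12.0016
  stratum C: (3000/6800)²·245.54²/186 = 63.0894
V_st = 83.8577
V_srs = s²/n = 52390.9/880 = 59.5351
Relative efficiency = V_srs / V_st = 59.5351/83.8577 = 0.7100

RE ≈ 0.710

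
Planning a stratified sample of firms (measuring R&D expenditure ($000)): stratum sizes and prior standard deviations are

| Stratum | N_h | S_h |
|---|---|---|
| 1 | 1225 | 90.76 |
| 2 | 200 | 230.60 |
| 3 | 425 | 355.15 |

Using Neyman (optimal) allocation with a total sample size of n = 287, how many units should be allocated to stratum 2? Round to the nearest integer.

Neyman allocation: n_h = n · N_h S_h / Σ N_i S_i, with n = 287.
  stratum 1: N_h·S_h = 1225·90.76 = 111181.00
  stratum 2: N_h·S_h = 200·230.60 = 46120.00
  stratum 3: N_h·S_h = 425·355.15 = 150938.75
Σ N_h S_h = 308239.75
n for stratum 2 = 287·46120.00/308239.75 = 42.942 → 43

43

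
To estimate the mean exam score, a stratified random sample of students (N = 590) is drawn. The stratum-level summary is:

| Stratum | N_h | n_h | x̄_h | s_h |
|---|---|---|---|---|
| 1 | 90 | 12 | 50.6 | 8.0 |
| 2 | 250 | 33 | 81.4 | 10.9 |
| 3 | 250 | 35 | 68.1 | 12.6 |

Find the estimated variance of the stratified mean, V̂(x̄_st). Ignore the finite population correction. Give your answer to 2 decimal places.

V̂(x̄_st) = Σ W_h² s_h²/n_h, with W_h = N_h/N and N = 590:
  stratum 1: (90/590)²·8.0²/12 = 0.124102
  stratum 2: (250/590)²·10.9²/33 = 0.64642
  stratum 3: (250/590)²·12.6²/35 = 0.814421
V̂(x̄_st) = 1.58494

V̂(x̄_st) ≈ 1.58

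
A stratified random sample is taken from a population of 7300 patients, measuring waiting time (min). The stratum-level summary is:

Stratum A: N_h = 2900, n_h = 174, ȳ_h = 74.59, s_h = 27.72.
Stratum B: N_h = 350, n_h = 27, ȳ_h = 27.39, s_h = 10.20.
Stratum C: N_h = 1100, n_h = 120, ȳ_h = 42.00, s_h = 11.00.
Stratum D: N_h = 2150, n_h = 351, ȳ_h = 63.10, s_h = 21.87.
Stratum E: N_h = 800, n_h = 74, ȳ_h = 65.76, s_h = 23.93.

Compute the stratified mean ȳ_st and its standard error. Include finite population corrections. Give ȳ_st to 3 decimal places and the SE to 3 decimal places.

ȳ_st = Σ W_h ȳ_h = (2900·74.59 + 350·27.39 + 1100·42.00 + 2150·63.10 + 800·65.76)/7300 = 63.06445
V̂(ȳ_st) = Σ W_h² (1 − n_h/N_h) s_h²/n_h, with W_h = N_h/N and N = 7300:
  stratum A: (2900/7300)²·(1 − 174/2900)·27.72²/174 = 0.655112
  stratum B: (350/7300)²·(1 − 27/350)·10.20²/27 = 0.0081745
  stratum C: (1100/7300)²·(1 − 120/1100)·11.00²/120 = 0.0203975
  stratum D: (2150/7300)²·(1 − 351/2150)·21.87²/351 = 0.0989041
  stratum E: (800/7300)²·(1 − 74/800)·23.93²/74 = 0.0843402
V̂(ȳ_st) = 0.866928
SE(ȳ_st) = √0.866928 = 0.93109

ȳ_st ≈ 63.064, SE ≈ 0.931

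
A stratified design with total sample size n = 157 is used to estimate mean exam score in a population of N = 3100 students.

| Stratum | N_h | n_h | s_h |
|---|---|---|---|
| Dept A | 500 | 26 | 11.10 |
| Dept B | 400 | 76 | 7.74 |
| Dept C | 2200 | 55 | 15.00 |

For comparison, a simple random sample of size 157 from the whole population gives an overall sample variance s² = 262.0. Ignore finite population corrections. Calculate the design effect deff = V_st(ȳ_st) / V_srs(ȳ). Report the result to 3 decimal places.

V̂(ȳ_st) = Σ W_h² s_h²/n_h, with W_h = N_h/N and N = 3100:
  stratum Dept A: (500/3100)²·11.10²/26 = 0.123279
  stratum Dept B: (400/3100)²·7.74²/76 = 0.013124
  stratum Dept C: (2200/3100)²·15.00²/55 = 2.06035
V_st = 2.19676
V_srs = s²/n = 262.0/157 = 1.66879
deff = V_st / V_srs = 2.19676/1.66879 = 1.3164

deff ≈ 1.316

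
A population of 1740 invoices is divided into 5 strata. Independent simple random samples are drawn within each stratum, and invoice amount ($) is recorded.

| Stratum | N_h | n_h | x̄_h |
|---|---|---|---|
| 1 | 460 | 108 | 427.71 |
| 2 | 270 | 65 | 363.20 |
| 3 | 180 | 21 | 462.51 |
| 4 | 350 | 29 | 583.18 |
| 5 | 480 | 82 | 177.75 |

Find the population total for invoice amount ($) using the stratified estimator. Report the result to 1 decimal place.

τ̂_st = Σ N_h x̄_h = 460·427.71 + 270·363.20 + 180·462.51 + 350·583.18 + 480·177.75 = 667495.4

τ̂_st ≈ 667495.4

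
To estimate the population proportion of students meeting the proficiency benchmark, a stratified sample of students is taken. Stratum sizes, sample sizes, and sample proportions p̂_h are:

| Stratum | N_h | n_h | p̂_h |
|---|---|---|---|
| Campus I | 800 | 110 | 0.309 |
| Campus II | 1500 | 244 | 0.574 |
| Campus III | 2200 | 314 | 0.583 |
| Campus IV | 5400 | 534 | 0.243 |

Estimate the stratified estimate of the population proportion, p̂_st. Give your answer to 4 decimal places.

N = 9900; stratum weights W_h = N_h/N.
p̂_st = Σ W_h p̂_h = (800·0.309 + 1500·0.574 + 2200·0.583 + 5400·0.243)/9900 = 0.37404

p̂_st ≈ 0.3740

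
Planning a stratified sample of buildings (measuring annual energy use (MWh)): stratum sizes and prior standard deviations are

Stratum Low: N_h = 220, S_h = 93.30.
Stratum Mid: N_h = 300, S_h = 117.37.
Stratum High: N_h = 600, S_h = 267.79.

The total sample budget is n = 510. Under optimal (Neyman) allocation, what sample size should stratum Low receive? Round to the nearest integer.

Neyman allocation: n_h = n · N_h S_h / Σ N_i S_i, with n = 510.
  stratum Low: N_h·S_h = 220·93.30 = 20526.00
  stratum Mid: N_h·S_h = 300·117.37 = 35211.00
  stratum High: N_h·S_h = 600·267.79 = 160674.00
Σ N_h S_h = 216411.00
n for stratum Low = 510·20526.00/216411.00 = 48.372 → 48

48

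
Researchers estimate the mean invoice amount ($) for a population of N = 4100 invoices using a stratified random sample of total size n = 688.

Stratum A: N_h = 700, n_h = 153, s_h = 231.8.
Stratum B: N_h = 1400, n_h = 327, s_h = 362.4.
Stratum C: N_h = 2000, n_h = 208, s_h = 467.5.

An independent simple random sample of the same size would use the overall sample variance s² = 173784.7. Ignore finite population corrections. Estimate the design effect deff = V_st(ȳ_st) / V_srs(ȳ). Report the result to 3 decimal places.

V̂(ȳ_st) = Σ W_h² s_h²/n_h, with W_h = N_h/N and N = 4100:
  stratum A: (700/4100)²·231.8²/153 = 10.2368
  stratum B: (1400/4100)²·362.4²/327 = 46.8292
  stratum C: (2000/4100)²·467.5²/208 = 250.03
V_st = 307.096
V_srs = s²/n = 173784.7/688 = 252.594
deff = V_st / V_srs = 307.096/252.594 = 1.2158

deff ≈ 1.216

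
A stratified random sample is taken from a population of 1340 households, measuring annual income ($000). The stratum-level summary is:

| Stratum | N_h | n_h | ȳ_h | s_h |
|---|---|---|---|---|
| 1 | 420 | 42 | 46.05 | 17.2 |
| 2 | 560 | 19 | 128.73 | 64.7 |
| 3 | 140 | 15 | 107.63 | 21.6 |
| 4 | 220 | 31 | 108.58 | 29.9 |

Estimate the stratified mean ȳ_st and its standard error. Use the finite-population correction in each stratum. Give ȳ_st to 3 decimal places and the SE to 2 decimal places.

ȳ_st = Σ W_h ȳ_h = (420·46.05 + 560·128.73 + 140·107.63 + 220·108.58)/1340 = 97.30269
V̂(ȳ_st) = Σ W_h² (1 − n_h/N_h) s_h²/n_h, with W_h = N_h/N and N = 1340:
  stratum 1: (420/1340)²·(1 − 42/420)·17.2²/42 = 0.622786
  stratum 2: (560/1340)²·(1 − 19/560)·64.7²/19 = 37.1733
  stratum 3: (140/1340)²·(1 − 15/140)·21.6²/15 = 0.303141
  stratum 4: (220/1340)²·(1 − 31/220)·29.9²/31 = 0.667814
V̂(ȳ_st) = 38.767
SE(ȳ_st) = √38.767 = 6.22632

ȳ_st ≈ 97.303, SE ≈ 6.23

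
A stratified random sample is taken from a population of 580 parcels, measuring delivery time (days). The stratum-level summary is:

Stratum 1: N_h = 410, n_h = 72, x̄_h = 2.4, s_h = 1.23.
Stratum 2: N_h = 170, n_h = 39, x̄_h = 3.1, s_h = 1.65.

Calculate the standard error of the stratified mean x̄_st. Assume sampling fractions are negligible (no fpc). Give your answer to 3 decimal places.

V̂(x̄_st) = Σ W_h² s_h²/n_h, with W_h = N_h/N and N = 580:
  stratum 1: (410/580)²·1.23²/72 = 0.0105
  stratum 2: (170/580)²·1.65²/39 = 0.00599715
V̂(x̄_st) = 0.0164972
SE(x̄_st) = √0.0164972 = 0.128441

SE(x̄_st) ≈ 0.128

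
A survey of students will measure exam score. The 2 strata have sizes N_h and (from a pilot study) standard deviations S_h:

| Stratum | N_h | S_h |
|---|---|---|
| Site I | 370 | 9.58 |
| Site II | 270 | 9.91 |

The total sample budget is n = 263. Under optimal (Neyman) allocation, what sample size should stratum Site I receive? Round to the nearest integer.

150

Neyman allocation: n_h = n · N_h S_h / Σ N_i S_i, with n = 263.
  stratum Site I: N_h·S_h = 370·9.58 = 3544.60
  stratum Site II: N_h·S_h = 270·9.91 = 2675.70
Σ N_h S_h = 6220.30
n for stratum Site I = 263·3544.60/6220.30 = 149.869 → 150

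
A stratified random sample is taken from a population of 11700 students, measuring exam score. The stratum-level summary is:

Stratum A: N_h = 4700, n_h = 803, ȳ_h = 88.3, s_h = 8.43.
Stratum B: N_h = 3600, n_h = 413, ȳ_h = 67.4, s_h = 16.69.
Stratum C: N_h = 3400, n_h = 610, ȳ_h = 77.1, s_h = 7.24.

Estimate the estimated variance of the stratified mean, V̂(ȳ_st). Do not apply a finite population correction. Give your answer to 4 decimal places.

V̂(ȳ_st) ≈ 0.0854

V̂(ȳ_st) = Σ W_h² s_h²/n_h, with W_h = N_h/N and N = 11700:
  stratum A: (4700/11700)²·8.43²/803 = 0.0142812
  stratum B: (3600/11700)²·16.69²/413 = 0.0638551
  stratum C: (3400/11700)²·7.24²/610 = 0.0072566
V̂(ȳ_st) = 0.0853929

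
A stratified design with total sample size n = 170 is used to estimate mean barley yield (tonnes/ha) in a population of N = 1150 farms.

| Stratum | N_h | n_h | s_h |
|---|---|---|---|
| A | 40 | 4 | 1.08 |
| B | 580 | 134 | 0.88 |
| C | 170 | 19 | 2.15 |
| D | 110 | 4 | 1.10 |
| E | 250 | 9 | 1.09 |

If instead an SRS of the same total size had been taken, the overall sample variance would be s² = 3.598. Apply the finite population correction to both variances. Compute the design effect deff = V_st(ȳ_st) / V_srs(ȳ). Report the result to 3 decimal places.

deff ≈ 0.823

V̂(ȳ_st) = Σ W_h² (1 − n_h/N_h) s_h²/n_h, with W_h = N_h/N and N = 1150:
  stratum A: (40/1150)²·(1 − 4/40)·1.08²/4 = 0.000317508
  stratum B: (580/1150)²·(1 − 134/580)·0.88²/134 = 0.00113039
  stratum C: (170/1150)²·(1 − 19/170)·2.15²/19 = 0.0047223
  stratum D: (110/1150)²·(1 − 4/110)·1.10²/4 = 0.00266703
  stratum E: (250/1150)²·(1 − 9/250)·1.09²/9 = 0.00601412
V_st = 0.0148513
V_srs = (1 − 170/1150)·3.598/170 = 0.018036
deff = V_st / V_srs = 0.0148513/0.018036 = 0.8234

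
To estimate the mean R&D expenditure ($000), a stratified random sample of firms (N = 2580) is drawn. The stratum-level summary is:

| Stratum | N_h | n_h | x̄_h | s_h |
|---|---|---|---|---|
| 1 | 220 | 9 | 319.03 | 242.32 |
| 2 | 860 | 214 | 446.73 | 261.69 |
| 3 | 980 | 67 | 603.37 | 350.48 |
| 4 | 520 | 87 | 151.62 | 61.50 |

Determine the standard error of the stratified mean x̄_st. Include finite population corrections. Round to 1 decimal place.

V̂(x̄_st) = Σ W_h² (1 − n_h/N_h) s_h²/n_h, with W_h = N_h/N and N = 2580:
  stratum 1: (220/2580)²·(1 − 9/220)·242.32²/9 = 45.499
  stratum 2: (860/2580)²·(1 − 214/860)·261.69²/214 = 26.7087
  stratum 3: (980/2580)²·(1 − 67/980)·350.48²/67 = 246.439
  stratum 4: (520/2580)²·(1 − 87/520)·61.50²/87 = 1.47056
V̂(x̄_st) = 320.117
SE(x̄_st) = √320.117 = 17.8918

SE(x̄_st) ≈ 17.9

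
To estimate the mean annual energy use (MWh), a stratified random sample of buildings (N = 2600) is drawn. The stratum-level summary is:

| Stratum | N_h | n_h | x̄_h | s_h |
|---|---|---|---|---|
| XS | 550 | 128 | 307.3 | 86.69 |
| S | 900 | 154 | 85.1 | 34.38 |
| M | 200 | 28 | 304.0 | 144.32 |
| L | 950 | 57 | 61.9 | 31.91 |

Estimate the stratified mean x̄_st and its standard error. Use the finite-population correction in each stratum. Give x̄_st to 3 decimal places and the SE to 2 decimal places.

x̄_st ≈ 140.465, SE ≈ 2.97

x̄_st = Σ W_h x̄_h = (550·307.3 + 900·85.1 + 200·304.0 + 950·61.9)/2600 = 140.46538
V̂(x̄_st) = Σ W_h² (1 − n_h/N_h) s_h²/n_h, with W_h = N_h/N and N = 2600:
  stratum XS: (550/2600)²·(1 − 128/550)·86.69²/128 = 2.01584
  stratum S: (900/2600)²·(1 − 154/900)·34.38²/154 = 0.7623
  stratum M: (200/2600)²·(1 − 28/200)·144.32²/28 = 3.78536
  stratum L: (950/2600)²·(1 − 57/950)·31.91²/57 = 2.24185
V̂(x̄_st) = 8.80535
SE(x̄_st) = √8.80535 = 2.96738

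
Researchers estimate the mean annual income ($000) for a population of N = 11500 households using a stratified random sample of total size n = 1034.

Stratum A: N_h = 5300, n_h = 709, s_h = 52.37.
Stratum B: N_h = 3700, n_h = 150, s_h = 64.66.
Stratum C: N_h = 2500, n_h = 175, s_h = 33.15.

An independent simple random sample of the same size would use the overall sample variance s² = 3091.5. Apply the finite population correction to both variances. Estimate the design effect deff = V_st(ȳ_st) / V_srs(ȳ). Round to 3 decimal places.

V̂(ȳ_st) = Σ W_h² (1 − n_h/N_h) s_h²/n_h, with W_h = N_h/N and N = 11500:
  stratum A: (5300/11500)²·(1 − 709/5300)·52.37²/709 = 0.711715
  stratum B: (3700/11500)²·(1 − 150/3700)·64.66²/150 = 2.76831
  stratum C: (2500/11500)²·(1 − 175/2500)·33.15²/175 = 0.275992
V_st = 3.75602
V_srs = (1 − 1034/11500)·3091.5/1034 = 2.72102
deff = V_st / V_srs = 3.75602/2.72102 = 1.3804

deff ≈ 1.380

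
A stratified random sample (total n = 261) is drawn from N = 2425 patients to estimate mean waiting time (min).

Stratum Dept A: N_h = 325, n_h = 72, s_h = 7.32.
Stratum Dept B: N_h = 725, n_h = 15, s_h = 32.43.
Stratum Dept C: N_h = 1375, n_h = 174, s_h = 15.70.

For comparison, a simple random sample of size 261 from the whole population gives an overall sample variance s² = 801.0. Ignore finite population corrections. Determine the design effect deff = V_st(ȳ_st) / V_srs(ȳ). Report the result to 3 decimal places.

V̂(ȳ_st) = Σ W_h² s_h²/n_h, with W_h = N_h/N and N = 2425:
  stratum Dept A: (325/2425)²·7.32²/72 = 0.013367
  stratum Dept B: (725/2425)²·32.43²/15 = 6.26693
  stratum Dept C: (1375/2425)²·15.70²/174 = 0.455441
V_st = 6.73574
V_srs = s²/n = 801.0/261 = 3.06897
deff = V_st / V_srs = 6.73574/3.06897 = 2.1948

deff ≈ 2.195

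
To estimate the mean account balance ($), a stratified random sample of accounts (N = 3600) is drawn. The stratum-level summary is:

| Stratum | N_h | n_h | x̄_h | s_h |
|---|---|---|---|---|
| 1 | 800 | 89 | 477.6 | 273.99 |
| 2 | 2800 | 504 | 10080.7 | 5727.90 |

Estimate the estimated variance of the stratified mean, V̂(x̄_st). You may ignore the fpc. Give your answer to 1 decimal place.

V̂(x̄_st) = Σ W_h² s_h²/n_h, with W_h = N_h/N and N = 3600:
  stratum 1: (800/3600)²·273.99²/89 = 41.6538
  stratum 2: (2800/3600)²·5727.90²/504 = 39379.6
V̂(x̄_st) = 39421.3

V̂(x̄_st) ≈ 39421.3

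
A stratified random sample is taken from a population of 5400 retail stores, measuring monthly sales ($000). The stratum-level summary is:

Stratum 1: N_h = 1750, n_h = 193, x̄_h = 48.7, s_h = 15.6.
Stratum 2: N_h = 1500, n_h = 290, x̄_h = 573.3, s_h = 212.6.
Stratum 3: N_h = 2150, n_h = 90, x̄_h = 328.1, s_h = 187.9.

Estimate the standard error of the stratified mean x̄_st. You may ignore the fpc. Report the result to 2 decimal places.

SE(x̄_st) ≈ 8.62

V̂(x̄_st) = Σ W_h² s_h²/n_h, with W_h = N_h/N and N = 5400:
  stratum 1: (1750/5400)²·15.6²/193 = 0.132428
  stratum 2: (1500/5400)²·212.6²/290 = 12.0261
  stratum 3: (2150/5400)²·187.9²/90 = 62.1871
V̂(x̄_st) = 74.3456
SE(x̄_st) = √74.3456 = 8.62239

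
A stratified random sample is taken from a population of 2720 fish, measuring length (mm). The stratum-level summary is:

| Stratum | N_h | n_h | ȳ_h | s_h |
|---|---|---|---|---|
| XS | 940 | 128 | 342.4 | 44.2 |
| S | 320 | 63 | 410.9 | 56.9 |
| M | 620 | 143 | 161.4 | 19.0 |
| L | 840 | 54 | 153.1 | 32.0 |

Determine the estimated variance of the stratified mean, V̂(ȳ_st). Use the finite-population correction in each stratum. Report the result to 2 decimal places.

V̂(ȳ_st) ≈ 3.94

V̂(ȳ_st) = Σ W_h² (1 − n_h/N_h) s_h²/n_h, with W_h = N_h/N and N = 2720:
  stratum XS: (940/2720)²·(1 − 128/940)·44.2²/128 = 1.57464
  stratum S: (320/2720)²·(1 − 63/320)·56.9²/63 = 0.571254
  stratum M: (620/2720)²·(1 − 143/620)·19.0²/143 = 0.100912
  stratum L: (840/2720)²·(1 − 54/840)·32.0²/54 = 1.69227
V̂(ȳ_st) = 3.93908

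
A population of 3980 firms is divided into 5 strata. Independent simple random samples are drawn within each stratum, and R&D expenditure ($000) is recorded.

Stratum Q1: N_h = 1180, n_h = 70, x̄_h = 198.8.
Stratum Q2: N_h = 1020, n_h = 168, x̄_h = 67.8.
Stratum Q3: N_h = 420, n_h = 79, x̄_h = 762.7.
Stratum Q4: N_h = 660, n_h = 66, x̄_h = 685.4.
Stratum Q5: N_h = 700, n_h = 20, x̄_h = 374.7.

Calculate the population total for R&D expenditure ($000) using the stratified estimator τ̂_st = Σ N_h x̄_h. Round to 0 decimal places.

τ̂_st ≈ 1338728

τ̂_st = Σ N_h x̄_h = 1180·198.8 + 1020·67.8 + 420·762.7 + 660·685.4 + 700·374.7 = 1338728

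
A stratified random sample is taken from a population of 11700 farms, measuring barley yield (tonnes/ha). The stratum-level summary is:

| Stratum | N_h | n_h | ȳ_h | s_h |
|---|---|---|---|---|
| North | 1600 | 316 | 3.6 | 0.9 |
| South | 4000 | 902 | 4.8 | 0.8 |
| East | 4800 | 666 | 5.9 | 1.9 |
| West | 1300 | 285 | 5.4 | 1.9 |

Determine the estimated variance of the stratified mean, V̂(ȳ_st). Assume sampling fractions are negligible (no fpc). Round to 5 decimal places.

V̂(ȳ_st) ≈ 0.00120

V̂(ȳ_st) = Σ W_h² s_h²/n_h, with W_h = N_h/N and N = 11700:
  stratum North: (1600/11700)²·0.9²/316 = 4.79365e-05
  stratum South: (4000/11700)²·0.8²/902 = 8.29319e-05
  stratum East: (4800/11700)²·1.9²/666 = 0.000912313
  stratum West: (1300/11700)²·1.9²/285 = 0.000156379
V̂(ȳ_st) = 0.00119956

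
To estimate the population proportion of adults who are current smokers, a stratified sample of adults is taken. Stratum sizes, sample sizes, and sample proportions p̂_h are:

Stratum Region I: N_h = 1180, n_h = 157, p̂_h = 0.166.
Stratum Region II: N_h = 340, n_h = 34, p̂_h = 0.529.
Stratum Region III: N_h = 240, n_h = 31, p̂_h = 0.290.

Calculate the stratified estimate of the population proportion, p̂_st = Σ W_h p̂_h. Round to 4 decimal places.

p̂_st ≈ 0.2530

N = 1760; stratum weights W_h = N_h/N.
p̂_st = Σ W_h p̂_h = (1180·0.166 + 340·0.529 + 240·0.290)/1760 = 0.25303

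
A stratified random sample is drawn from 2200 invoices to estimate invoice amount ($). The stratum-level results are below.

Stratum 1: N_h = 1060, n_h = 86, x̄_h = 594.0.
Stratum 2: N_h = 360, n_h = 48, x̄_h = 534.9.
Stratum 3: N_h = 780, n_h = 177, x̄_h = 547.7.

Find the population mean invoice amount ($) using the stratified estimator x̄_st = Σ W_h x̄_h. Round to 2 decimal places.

N = Σ N_h = 2200. Stratum weights W_h = N_h/N.
x̄_st = (1060·594.0 + 360·534.9 + 780·547.7) / 2200 = 567.9136

x̄_st ≈ 567.91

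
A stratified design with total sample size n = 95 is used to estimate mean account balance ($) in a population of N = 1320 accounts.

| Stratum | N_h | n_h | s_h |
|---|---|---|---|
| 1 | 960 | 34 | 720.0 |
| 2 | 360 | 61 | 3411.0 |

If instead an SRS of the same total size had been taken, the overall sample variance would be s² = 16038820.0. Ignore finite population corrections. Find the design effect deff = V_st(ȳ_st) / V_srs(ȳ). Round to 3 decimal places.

deff ≈ 0.132

V̂(ȳ_st) = Σ W_h² s_h²/n_h, with W_h = N_h/N and N = 1320:
  stratum 1: (960/1320)²·720.0²/34 = 8064.56
  stratum 2: (360/1320)²·3411.0²/61 = 14187
V_st = 22251.6
V_srs = s²/n = 16038820.0/95 = 168830
deff = V_st / V_srs = 22251.6/168830 = 0.1318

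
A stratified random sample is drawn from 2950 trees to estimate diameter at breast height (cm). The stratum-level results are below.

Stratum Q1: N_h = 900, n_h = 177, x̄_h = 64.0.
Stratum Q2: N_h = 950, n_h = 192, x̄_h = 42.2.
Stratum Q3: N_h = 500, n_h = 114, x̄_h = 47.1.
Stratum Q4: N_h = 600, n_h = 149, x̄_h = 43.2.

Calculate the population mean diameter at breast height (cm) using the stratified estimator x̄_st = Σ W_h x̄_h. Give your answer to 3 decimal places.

N = Σ N_h = 2950. Stratum weights W_h = N_h/N.
x̄_st = (900·64.0 + 950·42.2 + 500·47.1 + 600·43.2) / 2950 = 49.88475

x̄_st ≈ 49.885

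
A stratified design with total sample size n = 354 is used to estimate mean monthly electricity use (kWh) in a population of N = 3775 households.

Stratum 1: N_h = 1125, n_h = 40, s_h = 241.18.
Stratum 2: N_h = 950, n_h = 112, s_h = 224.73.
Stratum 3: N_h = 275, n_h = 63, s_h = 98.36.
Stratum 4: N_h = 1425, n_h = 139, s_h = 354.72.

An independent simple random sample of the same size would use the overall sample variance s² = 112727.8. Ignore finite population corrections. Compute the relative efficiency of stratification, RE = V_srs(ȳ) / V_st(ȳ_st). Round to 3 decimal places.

V̂(ȳ_st) = Σ W_h² s_h²/n_h, with W_h = N_h/N and N = 3775:
  stratum 1: (1125/3775)²·241.18²/40 = 129.15
  stratum 2: (950/3775)²·224.73²/112 = 28.5573
  stratum 3: (275/3775)²·98.36²/63 = 0.814944
  stratum 4: (1425/3775)²·354.72²/139 = 128.989
V_st = 287.511
V_srs = s²/n = 112727.8/354 = 318.44
Relative efficiency = V_srs / V_st = 318.44/287.511 = 1.1076

RE ≈ 1.108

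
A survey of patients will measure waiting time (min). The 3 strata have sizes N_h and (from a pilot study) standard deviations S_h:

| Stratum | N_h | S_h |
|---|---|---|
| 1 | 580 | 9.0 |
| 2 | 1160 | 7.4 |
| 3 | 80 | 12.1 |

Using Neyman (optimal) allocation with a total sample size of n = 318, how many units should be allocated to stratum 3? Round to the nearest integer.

Neyman allocation: n_h = n · N_h S_h / Σ N_i S_i, with n = 318.
  stratum 1: N_h·S_h = 580·9.0 = 5220.00
  stratum 2: N_h·S_h = 1160·7.4 = 8584.00
  stratum 3: N_h·S_h = 80·12.1 = 968.00
Σ N_h S_h = 14772.00
n for stratum 3 = 318·968.00/14772.00 = 20.838 → 21

21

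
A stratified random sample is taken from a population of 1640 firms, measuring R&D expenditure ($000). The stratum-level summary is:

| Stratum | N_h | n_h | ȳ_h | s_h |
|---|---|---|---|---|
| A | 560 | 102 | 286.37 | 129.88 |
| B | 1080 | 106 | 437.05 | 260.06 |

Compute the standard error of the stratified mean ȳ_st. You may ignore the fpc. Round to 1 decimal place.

V̂(ȳ_st) = Σ W_h² s_h²/n_h, with W_h = N_h/N and N = 1640:
  stratum A: (560/1640)²·129.88²/102 = 19.2829
  stratum B: (1080/1640)²·260.06²/106 = 276.695
V̂(ȳ_st) = 295.978
SE(ȳ_st) = √295.978 = 17.204

SE(ȳ_st) ≈ 17.2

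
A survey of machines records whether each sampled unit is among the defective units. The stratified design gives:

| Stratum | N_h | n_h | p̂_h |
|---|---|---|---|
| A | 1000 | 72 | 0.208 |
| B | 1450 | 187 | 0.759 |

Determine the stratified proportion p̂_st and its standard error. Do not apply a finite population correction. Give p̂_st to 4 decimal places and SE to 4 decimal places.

p̂_st ≈ 0.5341, SE ≈ 0.0270

N = 2450; stratum weights W_h = N_h/N.
p̂_st = Σ W_h p̂_h = (1000·0.208 + 1450·0.759)/2450 = 0.53410
V̂(p̂_st) = Σ W_h² p̂_h(1−p̂_h)/(n_h−1):
  stratum A: (1000/2450)²·0.208·0.792/71 = 0.000386543
  stratum B: (1450/2450)²·0.759·0.241/186 = 0.000344469
V̂(p̂_st) = 0.000731012; SE = √V̂ = 0.0270372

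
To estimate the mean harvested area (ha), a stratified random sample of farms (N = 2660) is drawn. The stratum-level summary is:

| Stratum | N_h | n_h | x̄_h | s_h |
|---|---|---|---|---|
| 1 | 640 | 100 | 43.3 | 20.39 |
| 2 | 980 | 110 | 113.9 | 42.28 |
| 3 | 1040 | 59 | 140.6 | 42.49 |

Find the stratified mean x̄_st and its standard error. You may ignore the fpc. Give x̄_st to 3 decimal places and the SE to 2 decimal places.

x̄_st = Σ W_h x̄_h = (640·43.3 + 980·113.9 + 1040·140.6)/2660 = 107.35263
V̂(x̄_st) = Σ W_h² s_h²/n_h, with W_h = N_h/N and N = 2660:
  stratum 1: (640/2660)²·20.39²/100 = 0.240675
  stratum 2: (980/2660)²·42.28²/110 = 2.2058
  stratum 3: (1040/2660)²·42.49²/59 = 4.67762
V̂(x̄_st) = 7.12409
SE(x̄_st) = √7.12409 = 2.6691

x̄_st ≈ 107.353, SE ≈ 2.67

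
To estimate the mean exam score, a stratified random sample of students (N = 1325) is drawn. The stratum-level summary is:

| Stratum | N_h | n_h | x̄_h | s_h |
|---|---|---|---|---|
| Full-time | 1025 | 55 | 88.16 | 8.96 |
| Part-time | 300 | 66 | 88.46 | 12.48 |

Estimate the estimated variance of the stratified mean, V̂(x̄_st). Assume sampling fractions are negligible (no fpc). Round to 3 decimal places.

V̂(x̄_st) ≈ 0.994

V̂(x̄_st) = Σ W_h² s_h²/n_h, with W_h = N_h/N and N = 1325:
  stratum Full-time: (1025/1325)²·8.96²/55 = 0.873513
  stratum Part-time: (300/1325)²·12.48²/66 = 0.120975
V̂(x̄_st) = 0.994488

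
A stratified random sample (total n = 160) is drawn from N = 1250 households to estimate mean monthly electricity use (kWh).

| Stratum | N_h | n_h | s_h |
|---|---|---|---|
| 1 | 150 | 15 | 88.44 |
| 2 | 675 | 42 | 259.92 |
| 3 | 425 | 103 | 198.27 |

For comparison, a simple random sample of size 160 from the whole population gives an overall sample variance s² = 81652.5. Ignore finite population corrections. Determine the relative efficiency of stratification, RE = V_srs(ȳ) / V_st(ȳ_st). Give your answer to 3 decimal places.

V̂(ȳ_st) = Σ W_h² s_h²/n_h, with W_h = N_h/N and N = 1250:
  stratum 1: (150/1250)²·88.44²/15 = 7.50877
  stratum 2: (675/1250)²·259.92²/42 = 469.048
  stratum 3: (425/1250)²·198.27²/103 = 44.1199
V_st = 520.677
V_srs = s²/n = 81652.5/160 = 510.328
Relative efficiency = V_srs / V_st = 510.328/520.677 = 0.9801

RE ≈ 0.980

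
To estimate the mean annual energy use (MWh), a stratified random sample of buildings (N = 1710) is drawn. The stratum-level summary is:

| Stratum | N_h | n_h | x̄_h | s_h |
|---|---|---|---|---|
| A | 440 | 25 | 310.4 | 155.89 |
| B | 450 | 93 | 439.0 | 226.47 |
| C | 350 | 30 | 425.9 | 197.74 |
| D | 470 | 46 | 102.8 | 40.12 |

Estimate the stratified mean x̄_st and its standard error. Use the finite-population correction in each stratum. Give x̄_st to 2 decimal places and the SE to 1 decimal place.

x̄_st = Σ W_h x̄_h = (440·310.4 + 450·439.0 + 350·425.9 + 470·102.8)/1710 = 310.82281
V̂(x̄_st) = Σ W_h² (1 − n_h/N_h) s_h²/n_h, with W_h = N_h/N and N = 1710:
  stratum A: (440/1710)²·(1 − 25/440)·155.89²/25 = 60.7023
  stratum B: (450/1710)²·(1 − 93/450)·226.47²/93 = 30.2989
  stratum C: (350/1710)²·(1 − 30/350)·197.74²/30 = 49.9222
  stratum D: (470/1710)²·(1 − 46/470)·40.12²/46 = 2.38471
V̂(x̄_st) = 143.308
SE(x̄_st) = √143.308 = 11.9711

x̄_st ≈ 310.82, SE ≈ 12.0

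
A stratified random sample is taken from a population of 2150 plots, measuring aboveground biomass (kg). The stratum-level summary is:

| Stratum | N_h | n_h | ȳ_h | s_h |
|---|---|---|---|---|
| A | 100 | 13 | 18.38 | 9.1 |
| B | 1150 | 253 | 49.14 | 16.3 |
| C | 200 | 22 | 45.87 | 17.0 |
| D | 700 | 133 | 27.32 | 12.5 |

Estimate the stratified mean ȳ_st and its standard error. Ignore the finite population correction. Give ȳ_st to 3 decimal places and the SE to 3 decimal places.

ȳ_st = Σ W_h ȳ_h = (100·18.38 + 1150·49.14 + 200·45.87 + 700·27.32)/2150 = 40.30093
V̂(ȳ_st) = Σ W_h² s_h²/n_h, with W_h = N_h/N and N = 2150:
  stratum A: (100/2150)²·9.1²/13 = 0.0137804
  stratum B: (1150/2150)²·16.3²/253 = 0.300451
  stratum C: (200/2150)²·17.0²/22 = 0.113673
  stratum D: (700/2150)²·12.5²/133 = 0.124534
V̂(ȳ_st) = 0.552438
SE(ȳ_st) = √0.552438 = 0.743262

ȳ_st ≈ 40.301, SE ≈ 0.743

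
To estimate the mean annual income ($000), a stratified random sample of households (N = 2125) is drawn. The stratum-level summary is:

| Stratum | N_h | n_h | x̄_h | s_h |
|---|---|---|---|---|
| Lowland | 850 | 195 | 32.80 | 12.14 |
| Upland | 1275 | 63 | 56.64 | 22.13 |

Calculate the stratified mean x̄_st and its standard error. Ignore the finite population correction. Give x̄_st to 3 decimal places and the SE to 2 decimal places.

x̄_st = Σ W_h x̄_h = (850·32.80 + 1275·56.64)/2125 = 47.10400
V̂(x̄_st) = Σ W_h² s_h²/n_h, with W_h = N_h/N and N = 2125:
  stratum Lowland: (850/2125)²·12.14²/195 = 0.120927
  stratum Upland: (1275/2125)²·22.13²/63 = 2.7985
V̂(x̄_st) = 2.91942
SE(x̄_st) = √2.91942 = 1.70863

x̄_st ≈ 47.104, SE ≈ 1.71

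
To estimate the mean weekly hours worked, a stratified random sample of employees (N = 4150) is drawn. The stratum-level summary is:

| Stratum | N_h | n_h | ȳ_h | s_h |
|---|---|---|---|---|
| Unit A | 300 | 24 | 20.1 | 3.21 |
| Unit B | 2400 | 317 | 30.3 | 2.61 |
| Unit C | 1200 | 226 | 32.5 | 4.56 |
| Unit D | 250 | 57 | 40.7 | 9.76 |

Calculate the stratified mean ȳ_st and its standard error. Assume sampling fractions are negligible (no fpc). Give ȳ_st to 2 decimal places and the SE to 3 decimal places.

ȳ_st ≈ 30.83, SE ≈ 0.152

ȳ_st = Σ W_h ȳ_h = (300·20.1 + 2400·30.3 + 1200·32.5 + 250·40.7)/4150 = 30.82530
V̂(ȳ_st) = Σ W_h² s_h²/n_h, with W_h = N_h/N and N = 4150:
  stratum Unit A: (300/4150)²·3.21²/24 = 0.0022436
  stratum Unit B: (2400/4150)²·2.61²/317 = 0.00718701
  stratum Unit C: (1200/4150)²·4.56²/226 = 0.00769285
  stratum Unit D: (250/4150)²·9.76²/57 = 0.00606469
V̂(ȳ_st) = 0.0231881
SE(ȳ_st) = √0.0231881 = 0.152277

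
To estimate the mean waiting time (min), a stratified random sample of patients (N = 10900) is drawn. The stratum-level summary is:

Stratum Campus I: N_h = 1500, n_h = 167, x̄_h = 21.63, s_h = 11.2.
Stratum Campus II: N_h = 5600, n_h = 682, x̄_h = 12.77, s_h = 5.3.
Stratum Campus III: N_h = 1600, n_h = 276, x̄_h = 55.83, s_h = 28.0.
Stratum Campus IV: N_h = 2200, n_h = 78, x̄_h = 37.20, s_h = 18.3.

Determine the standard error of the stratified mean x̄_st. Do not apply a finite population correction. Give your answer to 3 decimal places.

V̂(x̄_st) = Σ W_h² s_h²/n_h, with W_h = N_h/N and N = 10900:
  stratum Campus I: (1500/10900)²·11.2²/167 = 0.0142249
  stratum Campus II: (5600/10900)²·5.3²/682 = 0.0108715
  stratum Campus III: (1600/10900)²·28.0²/276 = 0.061206
  stratum Campus IV: (2200/10900)²·18.3²/78 = 0.174904
V̂(x̄_st) = 0.261206
SE(x̄_st) = √0.261206 = 0.511084

SE(x̄_st) ≈ 0.511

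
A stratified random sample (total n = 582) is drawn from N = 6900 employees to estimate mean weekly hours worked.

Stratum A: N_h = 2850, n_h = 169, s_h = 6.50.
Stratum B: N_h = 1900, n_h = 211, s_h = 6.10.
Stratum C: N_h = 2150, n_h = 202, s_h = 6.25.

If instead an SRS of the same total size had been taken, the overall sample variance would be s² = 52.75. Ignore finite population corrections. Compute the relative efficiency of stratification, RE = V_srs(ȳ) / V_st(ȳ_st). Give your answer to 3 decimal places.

RE ≈ 1.212

V̂(ȳ_st) = Σ W_h² s_h²/n_h, with W_h = N_h/N and N = 6900:
  stratum A: (2850/6900)²·6.50²/169 = 0.0426512
  stratum B: (1900/6900)²·6.10²/211 = 0.0133717
  stratum C: (2150/6900)²·6.25²/202 = 0.0187753
V_st = 0.0747982
V_srs = s²/n = 52.75/582 = 0.0906357
Relative efficiency = V_srs / V_st = 0.0906357/0.0747982 = 1.2117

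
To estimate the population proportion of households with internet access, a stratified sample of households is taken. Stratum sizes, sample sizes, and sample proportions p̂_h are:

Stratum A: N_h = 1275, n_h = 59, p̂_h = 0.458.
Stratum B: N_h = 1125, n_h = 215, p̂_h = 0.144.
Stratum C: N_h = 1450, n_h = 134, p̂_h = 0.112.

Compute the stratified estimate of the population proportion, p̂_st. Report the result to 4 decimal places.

p̂_st ≈ 0.2359

N = 3850; stratum weights W_h = N_h/N.
p̂_st = Σ W_h p̂_h = (1275·0.458 + 1125·0.144 + 1450·0.112)/3850 = 0.23594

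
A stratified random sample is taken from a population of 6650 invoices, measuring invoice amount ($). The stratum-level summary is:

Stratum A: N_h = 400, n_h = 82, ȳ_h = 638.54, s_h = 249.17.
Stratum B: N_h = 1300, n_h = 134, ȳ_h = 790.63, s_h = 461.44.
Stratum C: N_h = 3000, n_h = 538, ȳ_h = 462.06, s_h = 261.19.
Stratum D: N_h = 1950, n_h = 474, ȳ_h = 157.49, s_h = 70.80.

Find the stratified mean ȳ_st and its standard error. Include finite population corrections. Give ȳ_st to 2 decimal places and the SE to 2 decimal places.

ȳ_st ≈ 447.60, SE ≈ 8.86

ȳ_st = Σ W_h ȳ_h = (400·638.54 + 1300·790.63 + 3000·462.06 + 1950·157.49)/6650 = 447.59707
V̂(ȳ_st) = Σ W_h² (1 − n_h/N_h) s_h²/n_h, with W_h = N_h/N and N = 6650:
  stratum A: (400/6650)²·(1 − 82/400)·249.17²/82 = 2.17782
  stratum B: (1300/6650)²·(1 − 134/1300)·461.44²/134 = 54.4659
  stratum C: (3000/6650)²·(1 − 538/3000)·261.19²/538 = 21.1786
  stratum D: (1950/6650)²·(1 − 474/1950)·70.80²/474 = 0.688281
V̂(ȳ_st) = 78.5105
SE(ȳ_st) = √78.5105 = 8.86062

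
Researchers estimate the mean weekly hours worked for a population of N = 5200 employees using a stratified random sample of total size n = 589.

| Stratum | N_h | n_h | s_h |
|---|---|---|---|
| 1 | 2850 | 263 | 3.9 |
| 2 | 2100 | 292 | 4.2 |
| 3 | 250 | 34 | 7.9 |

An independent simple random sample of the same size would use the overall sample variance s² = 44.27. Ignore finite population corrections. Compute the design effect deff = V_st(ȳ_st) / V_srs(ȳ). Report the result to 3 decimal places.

V̂(ȳ_st) = Σ W_h² s_h²/n_h, with W_h = N_h/N and N = 5200:
  stratum 1: (2850/5200)²·3.9²/263 = 0.0173723
  stratum 2: (2100/5200)²·4.2²/292 = 0.00985253
  stratum 3: (250/5200)²·7.9²/34 = 0.00424276
V_st = 0.0314676
V_srs = s²/n = 44.27/589 = 0.0751613
deff = V_st / V_srs = 0.0314676/0.0751613 = 0.4187

deff ≈ 0.419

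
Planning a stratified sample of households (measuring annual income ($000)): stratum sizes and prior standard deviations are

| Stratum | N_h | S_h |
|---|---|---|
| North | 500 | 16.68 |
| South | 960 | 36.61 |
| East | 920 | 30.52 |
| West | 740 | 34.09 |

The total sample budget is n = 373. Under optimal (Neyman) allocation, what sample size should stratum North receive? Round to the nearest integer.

32

Neyman allocation: n_h = n · N_h S_h / Σ N_i S_i, with n = 373.
  stratum North: N_h·S_h = 500·16.68 = 8340.00
  stratum South: N_h·S_h = 960·36.61 = 35145.60
  stratum East: N_h·S_h = 920·30.52 = 28078.40
  stratum West: N_h·S_h = 740·34.09 = 25226.60
Σ N_h S_h = 96790.60
n for stratum North = 373·8340.00/96790.60 = 32.140 → 32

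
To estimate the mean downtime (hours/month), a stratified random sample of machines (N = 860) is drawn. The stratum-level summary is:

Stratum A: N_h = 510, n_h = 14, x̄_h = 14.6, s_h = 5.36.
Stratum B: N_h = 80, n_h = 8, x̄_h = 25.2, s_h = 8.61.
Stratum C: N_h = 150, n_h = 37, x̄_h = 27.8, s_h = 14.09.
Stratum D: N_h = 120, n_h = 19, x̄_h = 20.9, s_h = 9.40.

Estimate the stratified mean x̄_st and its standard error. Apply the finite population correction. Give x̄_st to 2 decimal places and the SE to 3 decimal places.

x̄_st = Σ W_h x̄_h = (510·14.6 + 80·25.2 + 150·27.8 + 120·20.9)/860 = 18.76744
V̂(x̄_st) = Σ W_h² (1 − n_h/N_h) s_h²/n_h, with W_h = N_h/N and N = 860:
  stratum A: (510/860)²·(1 − 14/510)·5.36²/14 = 0.70187
  stratum B: (80/860)²·(1 − 8/80)·8.61²/8 = 0.0721675
  stratum C: (150/860)²·(1 − 37/150)·14.09²/37 = 0.122968
  stratum D: (120/860)²·(1 − 19/120)·9.40²/19 = 0.0762093
V̂(x̄_st) = 0.973215
SE(x̄_st) = √0.973215 = 0.986516

x̄_st ≈ 18.77, SE ≈ 0.987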